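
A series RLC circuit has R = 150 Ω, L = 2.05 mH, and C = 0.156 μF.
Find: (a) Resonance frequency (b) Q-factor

Step 1 — Resonance condition Im(Z)=0 gives ω₀ = 1/√(LC).
Step 2 — ω₀ = 1/√(0.00205·1.56e-07) = 5.592e+04 rad/s.
Step 3 — f₀ = ω₀/(2π) = 8900 Hz.
Step 4 — Series Q: Q = ω₀L/R = 5.592e+04·0.00205/150 = 0.7642.

(a) f₀ = 8900 Hz  (b) Q = 0.7642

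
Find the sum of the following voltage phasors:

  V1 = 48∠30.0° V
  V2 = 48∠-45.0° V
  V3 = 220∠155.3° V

Step 1 — Convert each phasor to rectangular form:
  V1 = 48·(cos(30.0°) + j·sin(30.0°)) = 41.57 + j24 V
  V2 = 48·(cos(-45.0°) + j·sin(-45.0°)) = 33.94 - j33.94 V
  V3 = 220·(cos(155.3°) + j·sin(155.3°)) = -199.9 + j91.93 V
Step 2 — Sum components: V_total = -124.4 + j81.99 V.
Step 3 — Convert to polar: |V_total| = 149 V, ∠V_total = 146.6°.

V_total = 149∠146.6° V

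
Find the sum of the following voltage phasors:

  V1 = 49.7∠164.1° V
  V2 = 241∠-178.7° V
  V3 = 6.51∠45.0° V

Step 1 — Convert each phasor to rectangular form:
  V1 = 49.7·(cos(164.1°) + j·sin(164.1°)) = -47.8 + j13.62 V
  V2 = 241·(cos(-178.7°) + j·sin(-178.7°)) = -240.9 - j5.468 V
  V3 = 6.51·(cos(45.0°) + j·sin(45.0°)) = 4.603 + j4.603 V
Step 2 — Sum components: V_total = -284.1 + j12.75 V.
Step 3 — Convert to polar: |V_total| = 284.4 V, ∠V_total = 177.4°.

V_total = 284.4∠177.4° V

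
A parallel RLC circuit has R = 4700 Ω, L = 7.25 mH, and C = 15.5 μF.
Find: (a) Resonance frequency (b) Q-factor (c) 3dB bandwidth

Step 1 — Resonance: ω₀ = 1/√(LC) = 1/√(0.00725·1.55e-05) = 2983 rad/s.
Step 2 — f₀ = ω₀/(2π) = 474.8 Hz.
Step 3 — Parallel Q: Q = R/(ω₀L) = 4700/(2983·0.00725) = 217.3.
Step 4 — Bandwidth: Δω = ω₀/Q = 13.73 rad/s; BW = Δω/(2π) = 2.185 Hz.

(a) f₀ = 474.8 Hz  (b) Q = 217.3  (c) BW = 2.185 Hz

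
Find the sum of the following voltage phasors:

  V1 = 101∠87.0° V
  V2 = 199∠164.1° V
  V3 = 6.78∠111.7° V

Step 1 — Convert each phasor to rectangular form:
  V1 = 101·(cos(87.0°) + j·sin(87.0°)) = 5.286 + j100.9 V
  V2 = 199·(cos(164.1°) + j·sin(164.1°)) = -191.4 + j54.52 V
  V3 = 6.78·(cos(111.7°) + j·sin(111.7°)) = -2.507 + j6.3 V
Step 2 — Sum components: V_total = -188.6 + j161.7 V.
Step 3 — Convert to polar: |V_total| = 248.4 V, ∠V_total = 139.4°.

V_total = 248.4∠139.4° V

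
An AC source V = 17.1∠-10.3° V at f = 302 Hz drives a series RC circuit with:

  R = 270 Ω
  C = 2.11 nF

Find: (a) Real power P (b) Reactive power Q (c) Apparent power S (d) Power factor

Step 1 — Angular frequency: ω = 2π·f = 2π·302 = 1898 rad/s.
Step 2 — Component impedances:
  R: Z = R = 270 Ω
  C: Z = 1/(jωC) = -j/(ω·C) = 0 - j2.498e+05 Ω
Step 3 — Series combination: Z_total = R + C = 270 - j2.498e+05 Ω = 2.498e+05∠-89.9° Ω.
Step 4 — Source phasor: V = 17.1∠-10.3° V = 16.82 - j3.058 V.
Step 5 — Current: I = V / Z = 1.231e-05 + j6.735e-05 A = 6.846e-05∠79.6° A.
Step 6 — Complex power: S = V·I* = 1.266e-06 - j0.001171 VA.
Step 7 — Real power: P = Re(S) = 1.266e-06 W.
Step 8 — Reactive power: Q = Im(S) = -0.001171 VAR.
Step 9 — Apparent power: |S| = 0.001171 VA.
Step 10 — Power factor: PF = P/|S| = 0.001081 (leading).

(a) P = 1.266e-06 W  (b) Q = -0.001171 VAR  (c) S = 0.001171 VA  (d) PF = 0.001081 (leading)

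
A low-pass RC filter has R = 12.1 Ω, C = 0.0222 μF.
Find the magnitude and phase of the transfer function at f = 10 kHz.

Step 1 — Angular frequency: ω = 2π·1e+04 = 6.283e+04 rad/s.
Step 2 — Transfer function: H(jω) = 1/(1 + jωRC).
Step 3 — Denominator: 1 + jωRC = 1 + j·6.283e+04·12.1·2.22e-08 = 1 + j0.01688.
Step 4 — H = 0.9997 - j0.01687.
Step 5 — Magnitude: |H| = 0.9999 (-0.0 dB); phase: φ = -1.0°.

|H| = 0.9999 (-0.0 dB), φ = -1.0°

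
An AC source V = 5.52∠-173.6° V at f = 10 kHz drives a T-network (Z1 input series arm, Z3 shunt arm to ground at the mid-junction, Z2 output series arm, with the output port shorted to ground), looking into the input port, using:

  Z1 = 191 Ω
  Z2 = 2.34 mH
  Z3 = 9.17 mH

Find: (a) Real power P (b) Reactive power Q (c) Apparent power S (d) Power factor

Step 1 — Angular frequency: ω = 2π·f = 2π·1e+04 = 6.283e+04 rad/s.
Step 2 — Component impedances:
  Z1: Z = R = 191 Ω
  Z2: Z = jωL = j·6.283e+04·0.00234 = 0 + j147 Ω
  Z3: Z = jωL = j·6.283e+04·0.00917 = 0 + j576.2 Ω
Step 3 — With the output port shorted to ground, the output series arm Z2 runs from the junction to ground; the shunt arm Z3 also runs from the junction to ground. They appear in parallel: Z3 || Z2 = 0 + j117.1 Ω.
Step 4 — Series with input arm Z1: Z_in = Z1 + (Z3 || Z2) = 191 + j117.1 Ω = 224.1∠31.5° Ω.
Step 5 — Source phasor: V = 5.52∠-173.6° V = -5.486 - j0.6153 V.
Step 6 — Current: I = V / Z = -0.02231 + j0.01046 A = 0.02464∠154.9° A.
Step 7 — Complex power: S = V·I* = 0.1159 + j0.0711 VA.
Step 8 — Real power: P = Re(S) = 0.1159 W.
Step 9 — Reactive power: Q = Im(S) = 0.0711 VAR.
Step 10 — Apparent power: |S| = 0.136 VA.
Step 11 — Power factor: PF = P/|S| = 0.8525 (lagging).

(a) P = 0.1159 W  (b) Q = 0.0711 VAR  (c) S = 0.136 VA  (d) PF = 0.8525 (lagging)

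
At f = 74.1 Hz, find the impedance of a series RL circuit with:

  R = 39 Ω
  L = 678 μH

Step 1 — Angular frequency: ω = 2π·f = 2π·74.1 = 465.6 rad/s.
Step 2 — Component impedances:
  R: Z = R = 39 Ω
  L: Z = jωL = j·465.6·0.000678 = 0 + j0.3157 Ω
Step 3 — Series combination: Z_total = R + L = 39 + j0.3157 Ω = 39∠0.5° Ω.

Z = 39 + j0.3157 Ω = 39∠0.5° Ω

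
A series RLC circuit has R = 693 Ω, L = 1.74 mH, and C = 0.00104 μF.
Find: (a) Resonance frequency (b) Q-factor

Step 1 — Resonance condition Im(Z)=0 gives ω₀ = 1/√(LC).
Step 2 — ω₀ = 1/√(0.00174·1.04e-09) = 7.434e+05 rad/s.
Step 3 — f₀ = ω₀/(2π) = 1.183e+05 Hz.
Step 4 — Series Q: Q = ω₀L/R = 7.434e+05·0.00174/693 = 1.866.

(a) f₀ = 1.183e+05 Hz  (b) Q = 1.866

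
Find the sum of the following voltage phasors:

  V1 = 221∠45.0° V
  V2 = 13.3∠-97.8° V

Step 1 — Convert each phasor to rectangular form:
  V1 = 221·(cos(45.0°) + j·sin(45.0°)) = 156.3 + j156.3 V
  V2 = 13.3·(cos(-97.8°) + j·sin(-97.8°)) = -1.805 - j13.18 V
Step 2 — Sum components: V_total = 154.5 + j143.1 V.
Step 3 — Convert to polar: |V_total| = 210.6 V, ∠V_total = 42.8°.

V_total = 210.6∠42.8° V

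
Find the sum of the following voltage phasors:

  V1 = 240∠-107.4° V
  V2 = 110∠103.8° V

Step 1 — Convert each phasor to rectangular form:
  V1 = 240·(cos(-107.4°) + j·sin(-107.4°)) = -71.77 - j229 V
  V2 = 110·(cos(103.8°) + j·sin(103.8°)) = -26.24 + j106.8 V
Step 2 — Sum components: V_total = -98.01 - j122.2 V.
Step 3 — Convert to polar: |V_total| = 156.6 V, ∠V_total = -128.7°.

V_total = 156.6∠-128.7° V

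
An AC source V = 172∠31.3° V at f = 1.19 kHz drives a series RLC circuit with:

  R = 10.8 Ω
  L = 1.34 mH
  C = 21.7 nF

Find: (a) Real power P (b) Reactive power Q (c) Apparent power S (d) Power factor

Step 1 — Angular frequency: ω = 2π·f = 2π·1190 = 7477 rad/s.
Step 2 — Component impedances:
  R: Z = R = 10.8 Ω
  L: Z = jωL = j·7477·0.00134 = 0 + j10.02 Ω
  C: Z = 1/(jωC) = -j/(ω·C) = 0 - j6163 Ω
Step 3 — Series combination: Z_total = R + L + C = 10.8 - j6153 Ω = 6153∠-89.9° Ω.
Step 4 — Source phasor: V = 172∠31.3° V = 147 + j89.36 V.
Step 5 — Current: I = V / Z = -0.01448 + j0.02391 A = 0.02795∠121.2° A.
Step 6 — Complex power: S = V·I* = 0.008439 - j4.808 VA.
Step 7 — Real power: P = Re(S) = 0.008439 W.
Step 8 — Reactive power: Q = Im(S) = -4.808 VAR.
Step 9 — Apparent power: |S| = 4.808 VA.
Step 10 — Power factor: PF = P/|S| = 0.001755 (leading).

(a) P = 0.008439 W  (b) Q = -4.808 VAR  (c) S = 4.808 VA  (d) PF = 0.001755 (leading)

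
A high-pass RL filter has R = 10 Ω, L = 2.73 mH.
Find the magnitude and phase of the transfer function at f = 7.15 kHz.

Step 1 — Angular frequency: ω = 2π·7150 = 4.492e+04 rad/s.
Step 2 — Transfer function: H(jω) = jωL/(R + jωL).
Step 3 — Numerator jωL = j·122.6; denominator R + jωL = 10 + j122.6.
Step 4 — H = 0.9934 + j0.081.
Step 5 — Magnitude: |H| = 0.9967 (-0.0 dB); phase: φ = 4.7°.

|H| = 0.9967 (-0.0 dB), φ = 4.7°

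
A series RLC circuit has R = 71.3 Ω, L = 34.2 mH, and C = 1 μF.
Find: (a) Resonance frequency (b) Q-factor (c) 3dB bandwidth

Step 1 — Resonance condition Im(Z)=0 gives ω₀ = 1/√(LC).
Step 2 — ω₀ = 1/√(0.0342·1e-06) = 5407 rad/s.
Step 3 — f₀ = ω₀/(2π) = 860.6 Hz.
Step 4 — Series Q: Q = ω₀L/R = 5407·0.0342/71.3 = 2.594.
Step 5 — 3dB bandwidth: Δω = ω₀/Q = 2085 rad/s; BW = Δω/(2π) = 331.8 Hz.

(a) f₀ = 860.6 Hz  (b) Q = 2.594  (c) BW = 331.8 Hz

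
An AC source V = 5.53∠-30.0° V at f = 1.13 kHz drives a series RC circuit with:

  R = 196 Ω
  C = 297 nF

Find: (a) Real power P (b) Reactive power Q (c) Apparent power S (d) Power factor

Step 1 — Angular frequency: ω = 2π·f = 2π·1130 = 7100 rad/s.
Step 2 — Component impedances:
  R: Z = R = 196 Ω
  C: Z = 1/(jωC) = -j/(ω·C) = 0 - j474.2 Ω
Step 3 — Series combination: Z_total = R + C = 196 - j474.2 Ω = 513.1∠-67.5° Ω.
Step 4 — Source phasor: V = 5.53∠-30.0° V = 4.789 - j2.765 V.
Step 5 — Current: I = V / Z = 0.008545 + j0.006567 A = 0.01078∠37.5° A.
Step 6 — Complex power: S = V·I* = 0.02276 - j0.05508 VA.
Step 7 — Real power: P = Re(S) = 0.02276 W.
Step 8 — Reactive power: Q = Im(S) = -0.05508 VAR.
Step 9 — Apparent power: |S| = 0.0596 VA.
Step 10 — Power factor: PF = P/|S| = 0.382 (leading).

(a) P = 0.02276 W  (b) Q = -0.05508 VAR  (c) S = 0.0596 VA  (d) PF = 0.382 (leading)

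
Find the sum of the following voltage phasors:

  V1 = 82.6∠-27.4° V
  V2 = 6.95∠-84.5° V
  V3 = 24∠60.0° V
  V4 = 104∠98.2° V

Step 1 — Convert each phasor to rectangular form:
  V1 = 82.6·(cos(-27.4°) + j·sin(-27.4°)) = 73.33 - j38.01 V
  V2 = 6.95·(cos(-84.5°) + j·sin(-84.5°)) = 0.6661 - j6.918 V
  V3 = 24·(cos(60.0°) + j·sin(60.0°)) = 12 + j20.78 V
  V4 = 104·(cos(98.2°) + j·sin(98.2°)) = -14.83 + j102.9 V
Step 2 — Sum components: V_total = 71.17 + j78.79 V.
Step 3 — Convert to polar: |V_total| = 106.2 V, ∠V_total = 47.9°.

V_total = 106.2∠47.9° V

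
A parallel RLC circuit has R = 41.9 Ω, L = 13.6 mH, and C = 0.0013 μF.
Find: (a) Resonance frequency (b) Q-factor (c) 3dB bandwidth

Step 1 — Resonance: ω₀ = 1/√(LC) = 1/√(0.0136·1.3e-09) = 2.378e+05 rad/s.
Step 2 — f₀ = ω₀/(2π) = 3.785e+04 Hz.
Step 3 — Parallel Q: Q = R/(ω₀L) = 41.9/(2.378e+05·0.0136) = 0.01295.
Step 4 — Bandwidth: Δω = ω₀/Q = 1.836e+07 rad/s; BW = Δω/(2π) = 2.922e+06 Hz.

(a) f₀ = 3.785e+04 Hz  (b) Q = 0.01295  (c) BW = 2.922e+06 Hz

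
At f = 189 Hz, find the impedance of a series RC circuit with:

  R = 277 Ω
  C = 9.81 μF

Step 1 — Angular frequency: ω = 2π·f = 2π·189 = 1188 rad/s.
Step 2 — Component impedances:
  R: Z = R = 277 Ω
  C: Z = 1/(jωC) = -j/(ω·C) = 0 - j85.84 Ω
Step 3 — Series combination: Z_total = R + C = 277 - j85.84 Ω = 290∠-17.2° Ω.

Z = 277 - j85.84 Ω = 290∠-17.2° Ω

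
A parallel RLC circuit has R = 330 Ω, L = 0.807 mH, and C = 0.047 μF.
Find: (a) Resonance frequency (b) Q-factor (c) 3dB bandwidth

Step 1 — Resonance: ω₀ = 1/√(LC) = 1/√(0.000807·4.7e-08) = 1.624e+05 rad/s.
Step 2 — f₀ = ω₀/(2π) = 2.584e+04 Hz.
Step 3 — Parallel Q: Q = R/(ω₀L) = 330/(1.624e+05·0.000807) = 2.518.
Step 4 — Bandwidth: Δω = ω₀/Q = 6.447e+04 rad/s; BW = Δω/(2π) = 1.026e+04 Hz.

(a) f₀ = 2.584e+04 Hz  (b) Q = 2.518  (c) BW = 1.026e+04 Hz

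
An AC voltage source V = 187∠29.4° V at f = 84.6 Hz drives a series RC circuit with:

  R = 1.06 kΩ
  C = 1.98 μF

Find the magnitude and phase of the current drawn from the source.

Step 1 — Angular frequency: ω = 2π·f = 2π·84.6 = 531.6 rad/s.
Step 2 — Component impedances:
  R: Z = R = 1060 Ω
  C: Z = 1/(jωC) = -j/(ω·C) = 0 - j950.1 Ω
Step 3 — Series combination: Z_total = R + C = 1060 - j950.1 Ω = 1424∠-41.9° Ω.
Step 4 — Source phasor: V = 187∠29.4° V = 162.9 + j91.8 V.
Step 5 — Ohm's law: I = V / Z_total = (162.9 + j91.8) / (1060 - j950.1) = 0.04218 + j0.1244 A.
Step 6 — Convert to polar: |I| = 0.1314 A, ∠I = 71.3°.

I = 0.1314∠71.3° A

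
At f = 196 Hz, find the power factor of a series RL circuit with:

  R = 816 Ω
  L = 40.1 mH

Step 1 — Angular frequency: ω = 2π·f = 2π·196 = 1232 rad/s.
Step 2 — Component impedances:
  R: Z = R = 816 Ω
  L: Z = jωL = j·1232·0.0401 = 0 + j49.38 Ω
Step 3 — Series combination: Z_total = R + L = 816 + j49.38 Ω = 817.5∠3.5° Ω.
Step 4 — Power factor: PF = cos(φ) = Re(Z)/|Z| = 816/817.5 = 0.9982.
Step 5 — Type: Im(Z) = 49.38 ⇒ lagging (phase φ = 3.5°).

PF = 0.9982 (lagging, φ = 3.5°)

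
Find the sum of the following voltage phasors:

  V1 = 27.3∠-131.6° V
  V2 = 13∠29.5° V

Step 1 — Convert each phasor to rectangular form:
  V1 = 27.3·(cos(-131.6°) + j·sin(-131.6°)) = -18.13 - j20.41 V
  V2 = 13·(cos(29.5°) + j·sin(29.5°)) = 11.31 + j6.402 V
Step 2 — Sum components: V_total = -6.811 - j14.01 V.
Step 3 — Convert to polar: |V_total| = 15.58 V, ∠V_total = -115.9°.

V_total = 15.58∠-115.9° V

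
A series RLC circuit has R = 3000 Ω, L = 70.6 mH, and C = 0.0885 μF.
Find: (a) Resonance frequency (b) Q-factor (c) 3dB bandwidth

Step 1 — Resonance: ω₀ = 1/√(LC) = 1/√(0.0706·8.85e-08) = 1.265e+04 rad/s.
Step 2 — f₀ = ω₀/(2π) = 2013 Hz.
Step 3 — Series Q: Q = ω₀L/R = 1.265e+04·0.0706/3000 = 0.2977.
Step 4 — Bandwidth: Δω = ω₀/Q = 4.249e+04 rad/s; BW = Δω/(2π) = 6763 Hz.

(a) f₀ = 2013 Hz  (b) Q = 0.2977  (c) BW = 6763 Hz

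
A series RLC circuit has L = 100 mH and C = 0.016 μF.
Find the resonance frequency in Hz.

Step 1 — Resonance condition Im(Z)=0 gives ω₀ = 1/√(LC).
Step 2 — ω₀ = 1/√(0.1·1.6e-08) = 2.5e+04 rad/s.
Step 3 — f₀ = ω₀/(2π) = 3979 Hz.

f₀ = 3979 Hz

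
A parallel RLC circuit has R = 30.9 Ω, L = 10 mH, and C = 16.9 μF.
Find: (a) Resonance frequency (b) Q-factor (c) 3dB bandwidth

Step 1 — Resonance: ω₀ = 1/√(LC) = 1/√(0.01·1.69e-05) = 2433 rad/s.
Step 2 — f₀ = ω₀/(2π) = 387.1 Hz.
Step 3 — Parallel Q: Q = R/(ω₀L) = 30.9/(2433·0.01) = 1.27.
Step 4 — Bandwidth: Δω = ω₀/Q = 1915 rad/s; BW = Δω/(2π) = 304.8 Hz.

(a) f₀ = 387.1 Hz  (b) Q = 1.27  (c) BW = 304.8 Hz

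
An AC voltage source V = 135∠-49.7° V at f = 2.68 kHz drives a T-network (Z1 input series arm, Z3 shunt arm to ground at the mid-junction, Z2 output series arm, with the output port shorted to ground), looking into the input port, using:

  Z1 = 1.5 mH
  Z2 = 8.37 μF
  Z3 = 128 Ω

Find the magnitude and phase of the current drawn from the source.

Step 1 — Angular frequency: ω = 2π·f = 2π·2680 = 1.684e+04 rad/s.
Step 2 — Component impedances:
  Z1: Z = jωL = j·1.684e+04·0.0015 = 0 + j25.26 Ω
  Z2: Z = 1/(jωC) = -j/(ω·C) = 0 - j7.095 Ω
  Z3: Z = R = 128 Ω
Step 3 — With the output port shorted to ground, the output series arm Z2 runs from the junction to ground; the shunt arm Z3 also runs from the junction to ground. They appear in parallel: Z3 || Z2 = 0.3921 - j7.073 Ω.
Step 4 — Series with input arm Z1: Z_in = Z1 + (Z3 || Z2) = 0.3921 + j18.19 Ω = 18.19∠88.8° Ω.
Step 5 — Source phasor: V = 135∠-49.7° V = 87.32 - j103 V.
Step 6 — Ohm's law: I = V / Z_total = (87.32 - j103) / (0.3921 + j18.19) = -5.556 - j4.921 A.
Step 7 — Convert to polar: |I| = 7.422 A, ∠I = -138.5°.

I = 7.422∠-138.5° A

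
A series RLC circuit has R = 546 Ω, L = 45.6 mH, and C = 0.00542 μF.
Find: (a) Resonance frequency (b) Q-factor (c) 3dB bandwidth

Step 1 — Resonance: ω₀ = 1/√(LC) = 1/√(0.0456·5.42e-09) = 6.361e+04 rad/s.
Step 2 — f₀ = ω₀/(2π) = 1.012e+04 Hz.
Step 3 — Series Q: Q = ω₀L/R = 6.361e+04·0.0456/546 = 5.312.
Step 4 — Bandwidth: Δω = ω₀/Q = 1.197e+04 rad/s; BW = Δω/(2π) = 1906 Hz.

(a) f₀ = 1.012e+04 Hz  (b) Q = 5.312  (c) BW = 1906 Hz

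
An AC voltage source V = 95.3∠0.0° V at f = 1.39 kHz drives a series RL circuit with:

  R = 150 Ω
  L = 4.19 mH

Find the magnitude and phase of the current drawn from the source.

Step 1 — Angular frequency: ω = 2π·f = 2π·1390 = 8734 rad/s.
Step 2 — Component impedances:
  R: Z = R = 150 Ω
  L: Z = jωL = j·8734·0.00419 = 0 + j36.59 Ω
Step 3 — Series combination: Z_total = R + L = 150 + j36.59 Ω = 154.4∠13.7° Ω.
Step 4 — Source phasor: V = 95.3∠0.0° V = 95.3 V.
Step 5 — Ohm's law: I = V / Z_total = (95.3) / (150 + j36.59) = 0.5996 - j0.1463 A.
Step 6 — Convert to polar: |I| = 0.6172 A, ∠I = -13.7°.

I = 0.6172∠-13.7° A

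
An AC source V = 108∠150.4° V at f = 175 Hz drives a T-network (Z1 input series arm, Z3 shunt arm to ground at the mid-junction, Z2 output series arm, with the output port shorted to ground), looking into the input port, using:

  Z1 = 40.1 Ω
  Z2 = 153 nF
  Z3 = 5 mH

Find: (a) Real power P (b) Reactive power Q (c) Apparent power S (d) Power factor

Step 1 — Angular frequency: ω = 2π·f = 2π·175 = 1100 rad/s.
Step 2 — Component impedances:
  Z1: Z = R = 40.1 Ω
  Z2: Z = 1/(jωC) = -j/(ω·C) = 0 - j5944 Ω
  Z3: Z = jωL = j·1100·0.005 = 0 + j5.498 Ω
Step 3 — With the output port shorted to ground, the output series arm Z2 runs from the junction to ground; the shunt arm Z3 also runs from the junction to ground. They appear in parallel: Z3 || Z2 = 0 + j5.503 Ω.
Step 4 — Series with input arm Z1: Z_in = Z1 + (Z3 || Z2) = 40.1 + j5.503 Ω = 40.48∠7.8° Ω.
Step 5 — Source phasor: V = 108∠150.4° V = -93.91 + j53.35 V.
Step 6 — Current: I = V / Z = -2.119 + j1.621 A = 2.668∠142.6° A.
Step 7 — Complex power: S = V·I* = 285.5 + j39.18 VA.
Step 8 — Real power: P = Re(S) = 285.5 W.
Step 9 — Reactive power: Q = Im(S) = 39.18 VAR.
Step 10 — Apparent power: |S| = 288.2 VA.
Step 11 — Power factor: PF = P/|S| = 0.9907 (lagging).

(a) P = 285.5 W  (b) Q = 39.18 VAR  (c) S = 288.2 VA  (d) PF = 0.9907 (lagging)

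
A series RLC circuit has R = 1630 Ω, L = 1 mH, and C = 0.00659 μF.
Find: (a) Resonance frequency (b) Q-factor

Step 1 — Resonance condition Im(Z)=0 gives ω₀ = 1/√(LC).
Step 2 — ω₀ = 1/√(0.001·6.59e-09) = 3.895e+05 rad/s.
Step 3 — f₀ = ω₀/(2π) = 6.2e+04 Hz.
Step 4 — Series Q: Q = ω₀L/R = 3.895e+05·0.001/1630 = 0.239.

(a) f₀ = 6.2e+04 Hz  (b) Q = 0.239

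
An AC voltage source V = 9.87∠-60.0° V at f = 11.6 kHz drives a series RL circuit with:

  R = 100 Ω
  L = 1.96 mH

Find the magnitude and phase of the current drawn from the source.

Step 1 — Angular frequency: ω = 2π·f = 2π·1.16e+04 = 7.288e+04 rad/s.
Step 2 — Component impedances:
  R: Z = R = 100 Ω
  L: Z = jωL = j·7.288e+04·0.00196 = 0 + j142.9 Ω
Step 3 — Series combination: Z_total = R + L = 100 + j142.9 Ω = 174.4∠55.0° Ω.
Step 4 — Source phasor: V = 9.87∠-60.0° V = 4.935 - j8.548 V.
Step 5 — Ohm's law: I = V / Z_total = (4.935 - j8.548) / (100 + j142.9) = -0.02393 - j0.0513 A.
Step 6 — Convert to polar: |I| = 0.0566 A, ∠I = -115.0°.

I = 0.0566∠-115.0° A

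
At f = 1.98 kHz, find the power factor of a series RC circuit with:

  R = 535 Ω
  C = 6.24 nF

Step 1 — Angular frequency: ω = 2π·f = 2π·1980 = 1.244e+04 rad/s.
Step 2 — Component impedances:
  R: Z = R = 535 Ω
  C: Z = 1/(jωC) = -j/(ω·C) = 0 - j1.288e+04 Ω
Step 3 — Series combination: Z_total = R + C = 535 - j1.288e+04 Ω = 1.289e+04∠-87.6° Ω.
Step 4 — Power factor: PF = cos(φ) = Re(Z)/|Z| = 535/12893 = 0.0415.
Step 5 — Type: Im(Z) = -1.288e+04 ⇒ leading (phase φ = -87.6°).

PF = 0.0415 (leading, φ = -87.6°)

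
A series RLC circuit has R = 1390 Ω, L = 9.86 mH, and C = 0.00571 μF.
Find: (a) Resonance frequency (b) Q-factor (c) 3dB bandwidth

Step 1 — Resonance condition Im(Z)=0 gives ω₀ = 1/√(LC).
Step 2 — ω₀ = 1/√(0.00986·5.71e-09) = 1.333e+05 rad/s.
Step 3 — f₀ = ω₀/(2π) = 2.121e+04 Hz.
Step 4 — Series Q: Q = ω₀L/R = 1.333e+05·0.00986/1390 = 0.9454.
Step 5 — 3dB bandwidth: Δω = ω₀/Q = 1.41e+05 rad/s; BW = Δω/(2π) = 2.244e+04 Hz.

(a) f₀ = 2.121e+04 Hz  (b) Q = 0.9454  (c) BW = 2.244e+04 Hz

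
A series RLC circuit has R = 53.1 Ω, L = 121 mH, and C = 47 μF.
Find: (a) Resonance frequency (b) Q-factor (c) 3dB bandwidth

Step 1 — Resonance: ω₀ = 1/√(LC) = 1/√(0.121·4.7e-05) = 419.3 rad/s.
Step 2 — f₀ = ω₀/(2π) = 66.74 Hz.
Step 3 — Series Q: Q = ω₀L/R = 419.3·0.121/53.1 = 0.9555.
Step 4 — Bandwidth: Δω = ω₀/Q = 438.8 rad/s; BW = Δω/(2π) = 69.84 Hz.

(a) f₀ = 66.74 Hz  (b) Q = 0.9555  (c) BW = 69.84 Hz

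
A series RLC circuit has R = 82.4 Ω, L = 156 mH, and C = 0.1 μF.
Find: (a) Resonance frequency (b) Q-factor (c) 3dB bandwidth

Step 1 — Resonance condition Im(Z)=0 gives ω₀ = 1/√(LC).
Step 2 — ω₀ = 1/√(0.156·1e-07) = 8006 rad/s.
Step 3 — f₀ = ω₀/(2π) = 1274 Hz.
Step 4 — Series Q: Q = ω₀L/R = 8006·0.156/82.4 = 15.16.
Step 5 — 3dB bandwidth: Δω = ω₀/Q = 528.2 rad/s; BW = Δω/(2π) = 84.07 Hz.

(a) f₀ = 1274 Hz  (b) Q = 15.16  (c) BW = 84.07 Hz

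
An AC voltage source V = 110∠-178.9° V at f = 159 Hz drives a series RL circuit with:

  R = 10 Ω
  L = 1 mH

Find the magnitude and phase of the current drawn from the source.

Step 1 — Angular frequency: ω = 2π·f = 2π·159 = 999 rad/s.
Step 2 — Component impedances:
  R: Z = R = 10 Ω
  L: Z = jωL = j·999·0.001 = 0 + j0.999 Ω
Step 3 — Series combination: Z_total = R + L = 10 + j0.999 Ω = 10.05∠5.7° Ω.
Step 4 — Source phasor: V = 110∠-178.9° V = -110 - j2.112 V.
Step 5 — Ohm's law: I = V / Z_total = (-110 - j2.112) / (10 + j0.999) = -10.91 + j0.8788 A.
Step 6 — Convert to polar: |I| = 10.95 A, ∠I = 175.4°.

I = 10.95∠175.4° A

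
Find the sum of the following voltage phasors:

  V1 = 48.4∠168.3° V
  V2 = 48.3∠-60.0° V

Step 1 — Convert each phasor to rectangular form:
  V1 = 48.4·(cos(168.3°) + j·sin(168.3°)) = -47.39 + j9.815 V
  V2 = 48.3·(cos(-60.0°) + j·sin(-60.0°)) = 24.15 - j41.83 V
Step 2 — Sum components: V_total = -23.24 - j32.01 V.
Step 3 — Convert to polar: |V_total| = 39.56 V, ∠V_total = -126.0°.

V_total = 39.56∠-126.0° V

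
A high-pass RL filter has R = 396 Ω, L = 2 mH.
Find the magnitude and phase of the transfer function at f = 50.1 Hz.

Step 1 — Angular frequency: ω = 2π·50.1 = 314.8 rad/s.
Step 2 — Transfer function: H(jω) = jωL/(R + jωL).
Step 3 — Numerator jωL = j·0.6296; denominator R + jωL = 396 + j0.6296.
Step 4 — H = 2.528e-06 + j0.00159.
Step 5 — Magnitude: |H| = 0.00159 (-56.0 dB); phase: φ = 89.9°.

|H| = 0.00159 (-56.0 dB), φ = 89.9°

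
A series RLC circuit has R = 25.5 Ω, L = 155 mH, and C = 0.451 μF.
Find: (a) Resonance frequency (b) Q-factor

Step 1 — Resonance condition Im(Z)=0 gives ω₀ = 1/√(LC).
Step 2 — ω₀ = 1/√(0.155·4.51e-07) = 3782 rad/s.
Step 3 — f₀ = ω₀/(2π) = 602 Hz.
Step 4 — Series Q: Q = ω₀L/R = 3782·0.155/25.5 = 22.99.

(a) f₀ = 602 Hz  (b) Q = 22.99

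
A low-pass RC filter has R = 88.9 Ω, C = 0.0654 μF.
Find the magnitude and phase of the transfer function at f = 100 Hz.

Step 1 — Angular frequency: ω = 2π·100 = 628.3 rad/s.
Step 2 — Transfer function: H(jω) = 1/(1 + jωRC).
Step 3 — Denominator: 1 + jωRC = 1 + j·628.3·88.9·6.54e-08 = 1 + j0.003653.
Step 4 — H = 1 - j0.003653.
Step 5 — Magnitude: |H| = 1 (-0.0 dB); phase: φ = -0.2°.

|H| = 1 (-0.0 dB), φ = -0.2°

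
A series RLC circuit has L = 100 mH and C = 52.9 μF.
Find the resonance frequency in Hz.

Step 1 — Resonance condition Im(Z)=0 gives ω₀ = 1/√(LC).
Step 2 — ω₀ = 1/√(0.1·5.29e-05) = 434.8 rad/s.
Step 3 — f₀ = ω₀/(2π) = 69.2 Hz.

f₀ = 69.2 Hz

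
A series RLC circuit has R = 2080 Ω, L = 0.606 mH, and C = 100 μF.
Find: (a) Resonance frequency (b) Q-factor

Step 1 — Resonance condition Im(Z)=0 gives ω₀ = 1/√(LC).
Step 2 — ω₀ = 1/√(0.000606·0.0001) = 4062 rad/s.
Step 3 — f₀ = ω₀/(2π) = 646.5 Hz.
Step 4 — Series Q: Q = ω₀L/R = 4062·0.000606/2080 = 0.001184.

(a) f₀ = 646.5 Hz  (b) Q = 0.001184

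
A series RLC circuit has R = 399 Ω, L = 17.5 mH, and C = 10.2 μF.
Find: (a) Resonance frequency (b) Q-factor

Step 1 — Resonance condition Im(Z)=0 gives ω₀ = 1/√(LC).
Step 2 — ω₀ = 1/√(0.0175·1.02e-05) = 2367 rad/s.
Step 3 — f₀ = ω₀/(2π) = 376.7 Hz.
Step 4 — Series Q: Q = ω₀L/R = 2367·0.0175/399 = 0.1038.

(a) f₀ = 376.7 Hz  (b) Q = 0.1038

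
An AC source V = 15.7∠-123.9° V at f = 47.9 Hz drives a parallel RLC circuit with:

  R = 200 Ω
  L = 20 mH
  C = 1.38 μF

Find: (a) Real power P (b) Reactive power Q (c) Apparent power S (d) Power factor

Step 1 — Angular frequency: ω = 2π·f = 2π·47.9 = 301 rad/s.
Step 2 — Component impedances:
  R: Z = R = 200 Ω
  L: Z = jωL = j·301·0.02 = 0 + j6.019 Ω
  C: Z = 1/(jωC) = -j/(ω·C) = 0 - j2408 Ω
Step 3 — Parallel combination: 1/Z_total = 1/R + 1/L + 1/C; Z_total = 0.1819 + j6.029 Ω = 6.032∠88.3° Ω.
Step 4 — Source phasor: V = 15.7∠-123.9° V = -8.757 - j13.03 V.
Step 5 — Current: I = V / Z = -2.203 + j1.386 A = 2.603∠147.8° A.
Step 6 — Complex power: S = V·I* = 1.232 + j40.85 VA.
Step 7 — Real power: P = Re(S) = 1.232 W.
Step 8 — Reactive power: Q = Im(S) = 40.85 VAR.
Step 9 — Apparent power: |S| = 40.87 VA.
Step 10 — Power factor: PF = P/|S| = 0.03016 (lagging).

(a) P = 1.232 W  (b) Q = 40.85 VAR  (c) S = 40.87 VA  (d) PF = 0.03016 (lagging)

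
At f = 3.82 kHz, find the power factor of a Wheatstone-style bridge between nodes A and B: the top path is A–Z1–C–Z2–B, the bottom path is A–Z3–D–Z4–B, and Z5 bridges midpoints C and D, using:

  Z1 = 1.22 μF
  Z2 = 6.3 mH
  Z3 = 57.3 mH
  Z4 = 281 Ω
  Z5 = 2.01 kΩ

Step 1 — Angular frequency: ω = 2π·f = 2π·3820 = 2.4e+04 rad/s.
Step 2 — Component impedances:
  Z1: Z = 1/(jωC) = -j/(ω·C) = 0 - j34.15 Ω
  Z2: Z = jωL = j·2.4e+04·0.0063 = 0 + j151.2 Ω
  Z3: Z = jωL = j·2.4e+04·0.0573 = 0 + j1375 Ω
  Z4: Z = R = 281 Ω
  Z5: Z = R = 2010 Ω
Step 3 — Bridge requires nodal analysis (the Z5 bridge couples midpoints C and D, so the two paths cannot be reduced to a simple series/parallel combination). Setting node B to ground and injecting 1 A at node A, the 3-node admittance system at A, C, D solves to V_A = Z_AB = 9.905 + j109.9 Ω = 110.3∠84.8° Ω.
Step 4 — Power factor: PF = cos(φ) = Re(Z)/|Z| = 9.90527/110.314 = 0.08979.
Step 5 — Type: Im(Z) = 109.9 ⇒ lagging (phase φ = 84.8°).

PF = 0.08979 (lagging, φ = 84.8°)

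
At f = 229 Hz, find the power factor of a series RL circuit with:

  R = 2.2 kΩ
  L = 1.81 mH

Step 1 — Angular frequency: ω = 2π·f = 2π·229 = 1439 rad/s.
Step 2 — Component impedances:
  R: Z = R = 2200 Ω
  L: Z = jωL = j·1439·0.00181 = 0 + j2.604 Ω
Step 3 — Series combination: Z_total = R + L = 2200 + j2.604 Ω = 2200∠0.1° Ω.
Step 4 — Power factor: PF = cos(φ) = Re(Z)/|Z| = 2200/2200 = 1.
Step 5 — Type: Im(Z) = 2.604 ⇒ lagging (phase φ = 0.1°).

PF = 1 (lagging, φ = 0.1°)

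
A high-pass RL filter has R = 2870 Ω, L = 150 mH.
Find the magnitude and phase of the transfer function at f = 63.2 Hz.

Step 1 — Angular frequency: ω = 2π·63.2 = 397.1 rad/s.
Step 2 — Transfer function: H(jω) = jωL/(R + jωL).
Step 3 — Numerator jωL = j·59.56; denominator R + jωL = 2870 + j59.56.
Step 4 — H = 0.0004306 + j0.02075.
Step 5 — Magnitude: |H| = 0.02075 (-33.7 dB); phase: φ = 88.8°.

|H| = 0.02075 (-33.7 dB), φ = 88.8°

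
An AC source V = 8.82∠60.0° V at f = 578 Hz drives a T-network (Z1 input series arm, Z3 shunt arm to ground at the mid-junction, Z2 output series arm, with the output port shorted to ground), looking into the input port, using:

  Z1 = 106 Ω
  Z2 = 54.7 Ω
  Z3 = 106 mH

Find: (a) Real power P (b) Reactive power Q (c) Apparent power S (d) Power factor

Step 1 — Angular frequency: ω = 2π·f = 2π·578 = 3632 rad/s.
Step 2 — Component impedances:
  Z1: Z = R = 106 Ω
  Z2: Z = R = 54.7 Ω
  Z3: Z = jωL = j·3632·0.106 = 0 + j385 Ω
Step 3 — With the output port shorted to ground, the output series arm Z2 runs from the junction to ground; the shunt arm Z3 also runs from the junction to ground. They appear in parallel: Z3 || Z2 = 53.62 + j7.619 Ω.
Step 4 — Series with input arm Z1: Z_in = Z1 + (Z3 || Z2) = 159.6 + j7.619 Ω = 159.8∠2.7° Ω.
Step 5 — Source phasor: V = 8.82∠60.0° V = 4.41 + j7.638 V.
Step 6 — Current: I = V / Z = 0.02984 + j0.04643 A = 0.05519∠57.3° A.
Step 7 — Complex power: S = V·I* = 0.4863 + j0.02321 VA.
Step 8 — Real power: P = Re(S) = 0.4863 W.
Step 9 — Reactive power: Q = Im(S) = 0.02321 VAR.
Step 10 — Apparent power: |S| = 0.4868 VA.
Step 11 — Power factor: PF = P/|S| = 0.9989 (lagging).

(a) P = 0.4863 W  (b) Q = 0.02321 VAR  (c) S = 0.4868 VA  (d) PF = 0.9989 (lagging)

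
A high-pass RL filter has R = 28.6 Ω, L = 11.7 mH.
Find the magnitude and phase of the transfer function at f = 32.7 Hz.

Step 1 — Angular frequency: ω = 2π·32.7 = 205.5 rad/s.
Step 2 — Transfer function: H(jω) = jωL/(R + jωL).
Step 3 — Numerator jωL = j·2.404; denominator R + jωL = 28.6 + j2.404.
Step 4 — H = 0.007015 + j0.08346.
Step 5 — Magnitude: |H| = 0.08376 (-21.5 dB); phase: φ = 85.2°.

|H| = 0.08376 (-21.5 dB), φ = 85.2°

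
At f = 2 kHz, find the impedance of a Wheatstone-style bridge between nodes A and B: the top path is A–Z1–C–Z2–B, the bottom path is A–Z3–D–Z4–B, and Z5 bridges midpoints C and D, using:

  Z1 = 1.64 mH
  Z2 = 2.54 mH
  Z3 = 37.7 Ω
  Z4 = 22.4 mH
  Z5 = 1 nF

Step 1 — Angular frequency: ω = 2π·f = 2π·2000 = 1.257e+04 rad/s.
Step 2 — Component impedances:
  Z1: Z = jωL = j·1.257e+04·0.00164 = 0 + j20.61 Ω
  Z2: Z = jωL = j·1.257e+04·0.00254 = 0 + j31.92 Ω
  Z3: Z = R = 37.7 Ω
  Z4: Z = jωL = j·1.257e+04·0.0224 = 0 + j281.5 Ω
  Z5: Z = 1/(jωC) = -j/(ω·C) = 0 - j7.958e+04 Ω
Step 3 — Bridge requires nodal analysis (the Z5 bridge couples midpoints C and D, so the two paths cannot be reduced to a simple series/parallel combination). Setting node B to ground and injecting 1 A at node A, the 3-node admittance system at A, C, D solves to V_A = Z_AB = 0.9183 + j44.37 Ω = 44.38∠88.8° Ω.

Z = 0.9183 + j44.37 Ω = 44.38∠88.8° Ω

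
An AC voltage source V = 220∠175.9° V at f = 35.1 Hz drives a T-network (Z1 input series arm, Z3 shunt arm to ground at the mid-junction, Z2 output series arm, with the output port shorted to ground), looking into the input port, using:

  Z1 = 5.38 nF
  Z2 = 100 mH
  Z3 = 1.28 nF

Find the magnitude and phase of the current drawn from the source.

Step 1 — Angular frequency: ω = 2π·f = 2π·35.1 = 220.5 rad/s.
Step 2 — Component impedances:
  Z1: Z = 1/(jωC) = -j/(ω·C) = 0 - j8.428e+05 Ω
  Z2: Z = jωL = j·220.5·0.1 = 0 + j22.05 Ω
  Z3: Z = 1/(jωC) = -j/(ω·C) = 0 - j3.542e+06 Ω
Step 3 — With the output port shorted to ground, the output series arm Z2 runs from the junction to ground; the shunt arm Z3 also runs from the junction to ground. They appear in parallel: Z3 || Z2 = 0 + j22.05 Ω.
Step 4 — Series with input arm Z1: Z_in = Z1 + (Z3 || Z2) = 0 - j8.428e+05 Ω = 8.428e+05∠-90.0° Ω.
Step 5 — Source phasor: V = 220∠175.9° V = -219.4 + j15.73 V.
Step 6 — Ohm's law: I = V / Z_total = (-219.4 + j15.73) / (0 - j8.428e+05) = -1.866e-05 - j0.0002604 A.
Step 7 — Convert to polar: |I| = 0.000261 A, ∠I = -94.1°.

I = 0.000261∠-94.1° A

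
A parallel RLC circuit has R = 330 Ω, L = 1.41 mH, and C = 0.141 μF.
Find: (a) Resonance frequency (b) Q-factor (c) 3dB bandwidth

Step 1 — Resonance: ω₀ = 1/√(LC) = 1/√(0.00141·1.41e-07) = 7.092e+04 rad/s.
Step 2 — f₀ = ω₀/(2π) = 1.129e+04 Hz.
Step 3 — Parallel Q: Q = R/(ω₀L) = 330/(7.092e+04·0.00141) = 3.3.
Step 4 — Bandwidth: Δω = ω₀/Q = 2.149e+04 rad/s; BW = Δω/(2π) = 3420 Hz.

(a) f₀ = 1.129e+04 Hz  (b) Q = 3.3  (c) BW = 3420 Hz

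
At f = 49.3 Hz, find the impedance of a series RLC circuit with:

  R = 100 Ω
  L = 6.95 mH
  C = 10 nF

Step 1 — Angular frequency: ω = 2π·f = 2π·49.3 = 309.8 rad/s.
Step 2 — Component impedances:
  R: Z = R = 100 Ω
  L: Z = jωL = j·309.8·0.00695 = 0 + j2.153 Ω
  C: Z = 1/(jωC) = -j/(ω·C) = 0 - j3.228e+05 Ω
Step 3 — Series combination: Z_total = R + L + C = 100 - j3.228e+05 Ω = 3.228e+05∠-90.0° Ω.

Z = 100 - j3.228e+05 Ω = 3.228e+05∠-90.0° Ω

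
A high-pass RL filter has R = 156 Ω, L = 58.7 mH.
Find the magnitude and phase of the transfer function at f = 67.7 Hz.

Step 1 — Angular frequency: ω = 2π·67.7 = 425.4 rad/s.
Step 2 — Transfer function: H(jω) = jωL/(R + jωL).
Step 3 — Numerator jωL = j·24.97; denominator R + jωL = 156 + j24.97.
Step 4 — H = 0.02498 + j0.1561.
Step 5 — Magnitude: |H| = 0.158 (-16.0 dB); phase: φ = 80.9°.

|H| = 0.158 (-16.0 dB), φ = 80.9°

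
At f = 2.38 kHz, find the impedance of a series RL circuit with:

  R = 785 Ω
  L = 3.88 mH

Step 1 — Angular frequency: ω = 2π·f = 2π·2380 = 1.495e+04 rad/s.
Step 2 — Component impedances:
  R: Z = R = 785 Ω
  L: Z = jωL = j·1.495e+04·0.00388 = 0 + j58.02 Ω
Step 3 — Series combination: Z_total = R + L = 785 + j58.02 Ω = 787.1∠4.2° Ω.

Z = 785 + j58.02 Ω = 787.1∠4.2° Ω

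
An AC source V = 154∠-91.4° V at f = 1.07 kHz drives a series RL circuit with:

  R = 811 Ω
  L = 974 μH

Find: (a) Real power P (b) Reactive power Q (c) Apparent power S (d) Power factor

Step 1 — Angular frequency: ω = 2π·f = 2π·1070 = 6723 rad/s.
Step 2 — Component impedances:
  R: Z = R = 811 Ω
  L: Z = jωL = j·6723·0.000974 = 0 + j6.548 Ω
Step 3 — Series combination: Z_total = R + L = 811 + j6.548 Ω = 811∠0.5° Ω.
Step 4 — Source phasor: V = 154∠-91.4° V = -3.763 - j154 V.
Step 5 — Current: I = V / Z = -0.006172 - j0.1898 A = 0.1899∠-91.9° A.
Step 6 — Complex power: S = V·I* = 29.24 + j0.2361 VA.
Step 7 — Real power: P = Re(S) = 29.24 W.
Step 8 — Reactive power: Q = Im(S) = 0.2361 VAR.
Step 9 — Apparent power: |S| = 29.24 VA.
Step 10 — Power factor: PF = P/|S| = 1 (lagging).

(a) P = 29.24 W  (b) Q = 0.2361 VAR  (c) S = 29.24 VA  (d) PF = 1 (lagging)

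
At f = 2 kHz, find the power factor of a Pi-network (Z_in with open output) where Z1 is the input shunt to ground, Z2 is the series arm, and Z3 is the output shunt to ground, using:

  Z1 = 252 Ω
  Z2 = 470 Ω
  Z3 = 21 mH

Step 1 — Angular frequency: ω = 2π·f = 2π·2000 = 1.257e+04 rad/s.
Step 2 — Component impedances:
  Z1: Z = R = 252 Ω
  Z2: Z = R = 470 Ω
  Z3: Z = jωL = j·1.257e+04·0.021 = 0 + j263.9 Ω
Step 3 — With open output, the series arm Z2 and the output shunt Z3 appear in series to ground: Z2 + Z3 = 470 + j263.9 Ω.
Step 4 — Parallel with input shunt Z1: Z_in = Z1 || (Z2 + Z3) = 174.4 + j28.36 Ω = 176.7∠9.2° Ω.
Step 5 — Power factor: PF = cos(φ) = Re(Z)/|Z| = 174.4/176.7 = 0.987.
Step 6 — Type: Im(Z) = 28.36 ⇒ lagging (phase φ = 9.2°).

PF = 0.987 (lagging, φ = 9.2°)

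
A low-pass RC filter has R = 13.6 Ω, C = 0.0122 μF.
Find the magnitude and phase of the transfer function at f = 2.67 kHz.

Step 1 — Angular frequency: ω = 2π·2670 = 1.678e+04 rad/s.
Step 2 — Transfer function: H(jω) = 1/(1 + jωRC).
Step 3 — Denominator: 1 + jωRC = 1 + j·1.678e+04·13.6·1.22e-08 = 1 + j0.002783.
Step 4 — H = 1 - j0.002783.
Step 5 — Magnitude: |H| = 1 (-0.0 dB); phase: φ = -0.2°.

|H| = 1 (-0.0 dB), φ = -0.2°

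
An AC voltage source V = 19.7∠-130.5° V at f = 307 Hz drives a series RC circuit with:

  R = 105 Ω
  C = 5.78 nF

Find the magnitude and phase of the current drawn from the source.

Step 1 — Angular frequency: ω = 2π·f = 2π·307 = 1929 rad/s.
Step 2 — Component impedances:
  R: Z = R = 105 Ω
  C: Z = 1/(jωC) = -j/(ω·C) = 0 - j8.969e+04 Ω
Step 3 — Series combination: Z_total = R + C = 105 - j8.969e+04 Ω = 8.969e+04∠-89.9° Ω.
Step 4 — Source phasor: V = 19.7∠-130.5° V = -12.79 - j14.98 V.
Step 5 — Ohm's law: I = V / Z_total = (-12.79 - j14.98) / (105 - j8.969e+04) = 0.0001668 - j0.0001428 A.
Step 6 — Convert to polar: |I| = 0.0002196 A, ∠I = -40.6°.

I = 0.0002196∠-40.6° A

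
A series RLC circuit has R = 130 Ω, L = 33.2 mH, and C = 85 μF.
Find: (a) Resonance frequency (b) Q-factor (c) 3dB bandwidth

Step 1 — Resonance: ω₀ = 1/√(LC) = 1/√(0.0332·8.5e-05) = 595.3 rad/s.
Step 2 — f₀ = ω₀/(2π) = 94.74 Hz.
Step 3 — Series Q: Q = ω₀L/R = 595.3·0.0332/130 = 0.152.
Step 4 — Bandwidth: Δω = ω₀/Q = 3916 rad/s; BW = Δω/(2π) = 623.2 Hz.

(a) f₀ = 94.74 Hz  (b) Q = 0.152  (c) BW = 623.2 Hz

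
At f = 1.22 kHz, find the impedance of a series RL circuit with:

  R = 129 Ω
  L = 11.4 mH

Step 1 — Angular frequency: ω = 2π·f = 2π·1220 = 7665 rad/s.
Step 2 — Component impedances:
  R: Z = R = 129 Ω
  L: Z = jωL = j·7665·0.0114 = 0 + j87.39 Ω
Step 3 — Series combination: Z_total = R + L = 129 + j87.39 Ω = 155.8∠34.1° Ω.

Z = 129 + j87.39 Ω = 155.8∠34.1° Ω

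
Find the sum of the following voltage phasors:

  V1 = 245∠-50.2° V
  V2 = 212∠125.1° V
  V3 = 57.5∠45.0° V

Step 1 — Convert each phasor to rectangular form:
  V1 = 245·(cos(-50.2°) + j·sin(-50.2°)) = 156.8 - j188.2 V
  V2 = 212·(cos(125.1°) + j·sin(125.1°)) = -121.9 + j173.4 V
  V3 = 57.5·(cos(45.0°) + j·sin(45.0°)) = 40.66 + j40.66 V
Step 2 — Sum components: V_total = 75.58 + j25.88 V.
Step 3 — Convert to polar: |V_total| = 79.89 V, ∠V_total = 18.9°.

V_total = 79.89∠18.9° V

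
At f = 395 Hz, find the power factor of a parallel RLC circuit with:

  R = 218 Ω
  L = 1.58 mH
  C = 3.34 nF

Step 1 — Angular frequency: ω = 2π·f = 2π·395 = 2482 rad/s.
Step 2 — Component impedances:
  R: Z = R = 218 Ω
  L: Z = jωL = j·2482·0.00158 = 0 + j3.921 Ω
  C: Z = 1/(jωC) = -j/(ω·C) = 0 - j1.206e+05 Ω
Step 3 — Parallel combination: 1/Z_total = 1/R + 1/L + 1/C; Z_total = 0.07052 + j3.92 Ω = 3.921∠89.0° Ω.
Step 4 — Power factor: PF = cos(φ) = Re(Z)/|Z| = 0.07052/3.921 = 0.01799.
Step 5 — Type: Im(Z) = 3.92 ⇒ lagging (phase φ = 89.0°).

PF = 0.01799 (lagging, φ = 89.0°)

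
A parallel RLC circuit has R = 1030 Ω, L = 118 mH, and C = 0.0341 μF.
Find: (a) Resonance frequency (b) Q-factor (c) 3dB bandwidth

Step 1 — Resonance: ω₀ = 1/√(LC) = 1/√(0.118·3.41e-08) = 1.576e+04 rad/s.
Step 2 — f₀ = ω₀/(2π) = 2509 Hz.
Step 3 — Parallel Q: Q = R/(ω₀L) = 1030/(1.576e+04·0.118) = 0.5537.
Step 4 — Bandwidth: Δω = ω₀/Q = 2.847e+04 rad/s; BW = Δω/(2π) = 4531 Hz.

(a) f₀ = 2509 Hz  (b) Q = 0.5537  (c) BW = 4531 Hz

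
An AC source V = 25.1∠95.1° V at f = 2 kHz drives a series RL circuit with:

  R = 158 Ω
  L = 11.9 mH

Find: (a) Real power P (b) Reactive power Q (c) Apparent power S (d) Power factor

Step 1 — Angular frequency: ω = 2π·f = 2π·2000 = 1.257e+04 rad/s.
Step 2 — Component impedances:
  R: Z = R = 158 Ω
  L: Z = jωL = j·1.257e+04·0.0119 = 0 + j149.5 Ω
Step 3 — Series combination: Z_total = R + L = 158 + j149.5 Ω = 217.5∠43.4° Ω.
Step 4 — Source phasor: V = 25.1∠95.1° V = -2.231 + j25 V.
Step 5 — Current: I = V / Z = 0.07155 + j0.09052 A = 0.1154∠51.7° A.
Step 6 — Complex power: S = V·I* = 2.103 + j1.991 VA.
Step 7 — Real power: P = Re(S) = 2.103 W.
Step 8 — Reactive power: Q = Im(S) = 1.991 VAR.
Step 9 — Apparent power: |S| = 2.896 VA.
Step 10 — Power factor: PF = P/|S| = 0.7263 (lagging).

(a) P = 2.103 W  (b) Q = 1.991 VAR  (c) S = 2.896 VA  (d) PF = 0.7263 (lagging)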